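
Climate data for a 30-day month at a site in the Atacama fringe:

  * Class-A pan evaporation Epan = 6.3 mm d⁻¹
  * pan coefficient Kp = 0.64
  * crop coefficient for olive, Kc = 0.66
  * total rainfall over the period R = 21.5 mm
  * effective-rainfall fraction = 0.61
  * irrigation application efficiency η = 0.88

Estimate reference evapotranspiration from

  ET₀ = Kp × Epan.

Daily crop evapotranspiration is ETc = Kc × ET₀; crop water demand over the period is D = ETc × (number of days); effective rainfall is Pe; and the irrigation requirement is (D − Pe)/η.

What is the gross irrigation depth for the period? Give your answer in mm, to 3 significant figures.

ET₀ = 0.64 × 6.3 = 4.0320 mm/d
ETc = Kc × ET₀ = 0.66 × 4.0320 = 2.6611 mm/d
Crop demand D = ETc × 30 d = 2.6611 × 30 = 79.833 mm
Pe = 0.61 × 21.5 = 13.115 mm
D − Pe = 79.833 − 13.115 = 66.718 mm
Gross irrigation = 66.718 / 0.88 = 75.816 mm

75.8 mm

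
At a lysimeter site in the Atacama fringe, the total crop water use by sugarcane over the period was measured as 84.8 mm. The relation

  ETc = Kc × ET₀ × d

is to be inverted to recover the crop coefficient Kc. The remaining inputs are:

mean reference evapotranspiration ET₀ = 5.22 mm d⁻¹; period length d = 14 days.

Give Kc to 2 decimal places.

1.16

ETc = Kc × ET₀ × d  ⇒  Kc = ETc / (ET₀ × d)
Kc = 84.8 / (5.22 × 14) = 84.8 / 73.08 = 1.1604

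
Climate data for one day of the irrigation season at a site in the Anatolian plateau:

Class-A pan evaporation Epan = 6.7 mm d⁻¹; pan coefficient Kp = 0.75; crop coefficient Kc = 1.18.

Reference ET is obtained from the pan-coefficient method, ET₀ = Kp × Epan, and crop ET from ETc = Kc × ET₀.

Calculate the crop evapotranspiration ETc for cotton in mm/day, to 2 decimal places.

5.93 mm/day

ET₀ = 0.75 × 6.7 = 5.0250 mm/d
ETc = Kc × ET₀ = 1.18 × 5.0250 = 5.9295 mm/d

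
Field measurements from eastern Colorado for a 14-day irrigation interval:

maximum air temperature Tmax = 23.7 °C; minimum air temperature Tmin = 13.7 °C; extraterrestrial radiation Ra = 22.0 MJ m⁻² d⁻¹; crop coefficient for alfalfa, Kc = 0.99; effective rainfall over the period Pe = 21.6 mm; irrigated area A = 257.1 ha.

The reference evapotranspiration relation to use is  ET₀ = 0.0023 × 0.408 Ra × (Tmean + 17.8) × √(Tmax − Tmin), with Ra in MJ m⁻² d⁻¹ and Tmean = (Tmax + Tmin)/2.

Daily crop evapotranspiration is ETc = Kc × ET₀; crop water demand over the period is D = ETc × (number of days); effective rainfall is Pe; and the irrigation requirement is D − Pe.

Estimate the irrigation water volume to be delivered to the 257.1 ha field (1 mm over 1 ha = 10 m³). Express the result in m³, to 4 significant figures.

29380 m³

Tmean = (23.7 + 13.7)/2 = 18.70 °C
0.408 Ra = 0.408 × 22.0 = 8.9760 mm/d equivalent
ET₀ = 0.0023 × 8.9760 × (18.70 + 17.8) × √10.0 = 0.0023 × 8.9760 × 36.50 × 3.1623 = 2.3829 mm/d
ETc = Kc × ET₀ = 0.99 × 2.3829 = 2.3591 mm/d
Crop demand D = ETc × 14 d = 2.3591 × 14 = 33.027 mm
D − Pe = 33.027 − 21.6 = 11.427 mm
Volume = 11.427 mm × 257.1 ha × 10 = 29378.8 m³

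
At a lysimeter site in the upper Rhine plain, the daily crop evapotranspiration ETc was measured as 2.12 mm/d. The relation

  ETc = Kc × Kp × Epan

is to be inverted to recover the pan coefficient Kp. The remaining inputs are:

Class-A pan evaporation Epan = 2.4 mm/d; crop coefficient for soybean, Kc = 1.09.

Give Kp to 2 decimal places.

ETc = Kc × Kp × Epan  ⇒  Kp = ETc / (Kc × Epan)
Kp = 2.12 / (1.09 × 2.4) = 2.12 / 2.616 = 0.8104

0.81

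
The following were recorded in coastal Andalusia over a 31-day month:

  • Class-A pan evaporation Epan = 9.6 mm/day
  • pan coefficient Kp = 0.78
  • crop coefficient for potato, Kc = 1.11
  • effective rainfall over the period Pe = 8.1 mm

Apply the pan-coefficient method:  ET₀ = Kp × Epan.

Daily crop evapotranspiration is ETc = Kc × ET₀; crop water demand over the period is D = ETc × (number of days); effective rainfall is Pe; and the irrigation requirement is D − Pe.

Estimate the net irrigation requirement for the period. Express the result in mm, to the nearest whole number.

ET₀ = 0.78 × 9.6 = 7.4880 mm/d
ETc = Kc × ET₀ = 1.11 × 7.4880 = 8.3117 mm/d
Crop demand D = ETc × 31 d = 8.3117 × 31 = 257.663 mm
D − Pe = 257.663 − 8.1 = 249.563 mm

250 mm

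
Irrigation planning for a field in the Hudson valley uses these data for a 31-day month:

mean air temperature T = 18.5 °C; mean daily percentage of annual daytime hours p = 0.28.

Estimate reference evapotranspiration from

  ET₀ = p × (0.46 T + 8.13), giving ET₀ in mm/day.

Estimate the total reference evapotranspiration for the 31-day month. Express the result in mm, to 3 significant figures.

ET₀ = 0.28 × (0.46 × 18.5 + 8.13) = 0.28 × 16.640 = 4.6592 mm/d
Monthly total = 4.6592 × 31 = 144.435 mm

144 mm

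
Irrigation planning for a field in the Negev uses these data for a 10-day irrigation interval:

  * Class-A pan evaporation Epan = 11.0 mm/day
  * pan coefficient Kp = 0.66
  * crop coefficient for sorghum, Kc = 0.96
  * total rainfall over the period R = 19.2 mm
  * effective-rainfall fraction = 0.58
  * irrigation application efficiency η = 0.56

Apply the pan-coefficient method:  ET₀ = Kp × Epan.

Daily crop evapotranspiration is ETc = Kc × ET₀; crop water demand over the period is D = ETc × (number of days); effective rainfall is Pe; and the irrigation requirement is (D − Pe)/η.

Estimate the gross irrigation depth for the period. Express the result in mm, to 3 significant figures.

ET₀ = 0.66 × 11.0 = 7.2600 mm/d
ETc = Kc × ET₀ = 0.96 × 7.2600 = 6.9696 mm/d
Crop demand D = ETc × 10 d = 6.9696 × 10 = 69.696 mm
Pe = 0.58 × 19.2 = 11.136 mm
D − Pe = 69.696 − 11.136 = 58.560 mm
Gross irrigation = 58.560 / 0.56 = 104.571 mm

105 mm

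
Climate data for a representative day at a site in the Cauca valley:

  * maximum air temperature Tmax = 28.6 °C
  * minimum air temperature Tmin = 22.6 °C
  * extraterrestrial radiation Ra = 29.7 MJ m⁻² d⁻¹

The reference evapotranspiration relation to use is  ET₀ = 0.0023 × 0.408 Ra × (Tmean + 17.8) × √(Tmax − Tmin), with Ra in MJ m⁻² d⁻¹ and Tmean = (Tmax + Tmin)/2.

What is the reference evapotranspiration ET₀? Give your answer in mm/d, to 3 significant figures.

Tmean = (28.6 + 22.6)/2 = 25.60 °C
0.408 Ra = 0.408 × 29.7 = 12.1176 mm/d equivalent
ET₀ = 0.0023 × 12.1176 × (25.60 + 17.8) × √6.0 = 0.0023 × 12.1176 × 43.40 × 2.4495 = 2.9629 mm/d

2.96 mm/d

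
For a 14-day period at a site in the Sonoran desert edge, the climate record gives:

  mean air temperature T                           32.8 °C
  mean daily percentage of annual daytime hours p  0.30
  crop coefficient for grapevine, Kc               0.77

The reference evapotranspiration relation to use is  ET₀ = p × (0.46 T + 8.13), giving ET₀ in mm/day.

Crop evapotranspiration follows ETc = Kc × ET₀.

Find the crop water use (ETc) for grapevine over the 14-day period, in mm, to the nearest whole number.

ET₀ = 0.30 × (0.46 × 32.8 + 8.13) = 0.30 × 23.218 = 6.9654 mm/d
ETc = Kc × ET₀ = 0.77 × 6.9654 = 5.3634 mm/d
Over 14 days: 5.3634 × 14 = 75.088 mm

75 mm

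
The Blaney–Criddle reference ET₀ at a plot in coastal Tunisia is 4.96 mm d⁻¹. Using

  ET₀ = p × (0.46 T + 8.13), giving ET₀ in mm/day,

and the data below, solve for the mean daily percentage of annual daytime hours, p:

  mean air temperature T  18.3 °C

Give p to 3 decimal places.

p = ET₀ / (0.46 T + 8.13) = 4.96 / (0.46 × 18.3 + 8.13) = 4.96 / 16.548 = 0.2997

0.300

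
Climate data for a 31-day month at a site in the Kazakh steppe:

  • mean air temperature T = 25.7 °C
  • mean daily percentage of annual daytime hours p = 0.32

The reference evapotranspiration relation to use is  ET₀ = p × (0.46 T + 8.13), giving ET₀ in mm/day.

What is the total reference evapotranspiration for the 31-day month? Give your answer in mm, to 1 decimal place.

ET₀ = 0.32 × (0.46 × 25.7 + 8.13) = 0.32 × 19.952 = 6.3846 mm/d
Monthly total = 6.3846 × 31 = 197.923 mm

197.9 mm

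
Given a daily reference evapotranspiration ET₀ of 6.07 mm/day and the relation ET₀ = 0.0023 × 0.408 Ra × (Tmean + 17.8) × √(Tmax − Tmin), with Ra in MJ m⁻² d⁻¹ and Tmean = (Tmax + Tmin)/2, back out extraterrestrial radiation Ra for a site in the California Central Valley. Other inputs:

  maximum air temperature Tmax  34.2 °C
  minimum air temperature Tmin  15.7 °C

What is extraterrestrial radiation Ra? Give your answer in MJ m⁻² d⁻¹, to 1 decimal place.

35.2 MJ m⁻² d⁻¹

Tmean = (34.2+15.7)/2 = 24.95 °C; ΔT = 18.5
Ra = ET₀ / [0.0023 × 0.408 × (Tmean+17.8) × √ΔT]
   = 6.07 / (0.0023 × 0.408 × 42.75 × 4.3012) = 35.178 MJ m⁻² d⁻¹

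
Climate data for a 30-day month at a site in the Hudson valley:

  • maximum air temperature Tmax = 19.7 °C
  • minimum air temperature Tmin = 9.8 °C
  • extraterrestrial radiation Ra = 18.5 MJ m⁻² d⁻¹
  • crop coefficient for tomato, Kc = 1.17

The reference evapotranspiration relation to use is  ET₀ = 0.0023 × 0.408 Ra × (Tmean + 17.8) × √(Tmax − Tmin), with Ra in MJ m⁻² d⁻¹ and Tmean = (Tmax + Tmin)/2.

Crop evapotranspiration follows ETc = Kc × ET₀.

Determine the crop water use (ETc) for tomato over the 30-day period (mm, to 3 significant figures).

Tmean = (19.7 + 9.8)/2 = 14.75 °C
0.408 Ra = 0.408 × 18.5 = 7.5480 mm/d equivalent
ET₀ = 0.0023 × 7.5480 × (14.75 + 17.8) × √9.9 = 0.0023 × 7.5480 × 32.55 × 3.1464 = 1.7780 mm/d
ETc = Kc × ET₀ = 1.17 × 1.7780 = 2.0803 mm/d
Over 30 days: 2.0803 × 30 = 62.409 mm

62.4 mm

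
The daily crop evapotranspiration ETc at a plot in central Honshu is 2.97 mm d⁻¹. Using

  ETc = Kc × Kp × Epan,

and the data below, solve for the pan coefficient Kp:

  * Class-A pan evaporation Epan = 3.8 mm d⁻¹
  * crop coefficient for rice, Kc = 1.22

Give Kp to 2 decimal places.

0.64

ETc = Kc × Kp × Epan  ⇒  Kp = ETc / (Kc × Epan)
Kp = 2.97 / (1.22 × 3.8) = 2.97 / 4.636 = 0.6406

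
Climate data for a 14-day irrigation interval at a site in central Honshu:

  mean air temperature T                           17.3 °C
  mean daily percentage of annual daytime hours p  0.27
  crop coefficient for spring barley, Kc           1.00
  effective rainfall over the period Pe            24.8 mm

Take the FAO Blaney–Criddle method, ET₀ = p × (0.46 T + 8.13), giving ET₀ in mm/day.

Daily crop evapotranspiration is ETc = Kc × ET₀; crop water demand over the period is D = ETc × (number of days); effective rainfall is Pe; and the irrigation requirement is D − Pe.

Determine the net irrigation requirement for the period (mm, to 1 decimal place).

36.0 mm

ET₀ = 0.27 × (0.46 × 17.3 + 8.13) = 0.27 × 16.088 = 4.3438 mm/d
ETc = Kc × ET₀ = 1.00 × 4.3438 = 4.3438 mm/d
Crop demand D = ETc × 14 d = 4.3438 × 14 = 60.813 mm
D − Pe = 60.813 − 24.8 = 36.013 mm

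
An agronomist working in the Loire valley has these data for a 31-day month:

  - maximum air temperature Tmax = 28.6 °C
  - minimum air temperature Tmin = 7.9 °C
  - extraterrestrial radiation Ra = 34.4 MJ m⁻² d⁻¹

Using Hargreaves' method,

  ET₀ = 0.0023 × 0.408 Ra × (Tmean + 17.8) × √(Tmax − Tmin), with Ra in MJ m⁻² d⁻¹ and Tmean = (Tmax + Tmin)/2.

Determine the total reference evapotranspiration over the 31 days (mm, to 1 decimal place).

Tmean = (28.6 + 7.9)/2 = 18.25 °C
0.408 Ra = 0.408 × 34.4 = 14.0352 mm/d equivalent
ET₀ = 0.0023 × 14.0352 × (18.25 + 17.8) × √20.7 = 0.0023 × 14.0352 × 36.05 × 4.5497 = 5.2946 mm/d
Over 31 days: 5.2946 × 31 = 164.133 mm

164.1 mm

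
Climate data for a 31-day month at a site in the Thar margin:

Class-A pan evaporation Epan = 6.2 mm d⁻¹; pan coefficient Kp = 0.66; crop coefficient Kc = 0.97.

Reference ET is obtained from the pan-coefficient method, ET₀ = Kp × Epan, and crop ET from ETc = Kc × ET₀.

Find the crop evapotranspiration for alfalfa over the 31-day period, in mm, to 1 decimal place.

123.0 mm

ET₀ = 0.66 × 6.2 = 4.0920 mm/d
ETc = Kc × ET₀ = 0.97 × 4.0920 = 3.9692 mm/d
Over 31 days: 3.9692 × 31 = 123.045 mm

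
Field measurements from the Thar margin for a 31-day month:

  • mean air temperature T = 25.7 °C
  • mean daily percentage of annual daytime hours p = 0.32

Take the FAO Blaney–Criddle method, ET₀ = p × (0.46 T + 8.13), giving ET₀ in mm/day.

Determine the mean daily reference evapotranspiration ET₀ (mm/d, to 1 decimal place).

ET₀ = 0.32 × (0.46 × 25.7 + 8.13) = 0.32 × 19.952 = 6.3846 mm/d

6.4 mm/d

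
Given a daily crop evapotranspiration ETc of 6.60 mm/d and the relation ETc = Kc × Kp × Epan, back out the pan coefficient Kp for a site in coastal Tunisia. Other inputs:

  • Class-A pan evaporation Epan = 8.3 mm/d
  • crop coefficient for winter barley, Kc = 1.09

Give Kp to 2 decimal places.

ETc = Kc × Kp × Epan  ⇒  Kp = ETc / (Kc × Epan)
Kp = 6.60 / (1.09 × 8.3) = 6.60 / 9.047 = 0.7295

0.73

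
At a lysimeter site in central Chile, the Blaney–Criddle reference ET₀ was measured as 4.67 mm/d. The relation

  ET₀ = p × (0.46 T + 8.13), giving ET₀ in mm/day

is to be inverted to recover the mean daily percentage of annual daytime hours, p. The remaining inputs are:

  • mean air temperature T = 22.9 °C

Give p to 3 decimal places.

p = ET₀ / (0.46 T + 8.13) = 4.67 / (0.46 × 22.9 + 8.13) = 4.67 / 18.664 = 0.2502

0.250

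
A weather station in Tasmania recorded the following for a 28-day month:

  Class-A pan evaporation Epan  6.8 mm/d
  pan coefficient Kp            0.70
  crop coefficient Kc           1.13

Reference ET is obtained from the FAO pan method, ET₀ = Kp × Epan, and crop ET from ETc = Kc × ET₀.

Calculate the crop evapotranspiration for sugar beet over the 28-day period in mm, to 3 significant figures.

151 mm

ET₀ = 0.70 × 6.8 = 4.7600 mm/d
ETc = Kc × ET₀ = 1.13 × 4.7600 = 5.3788 mm/d
Over 28 days: 5.3788 × 28 = 150.606 mm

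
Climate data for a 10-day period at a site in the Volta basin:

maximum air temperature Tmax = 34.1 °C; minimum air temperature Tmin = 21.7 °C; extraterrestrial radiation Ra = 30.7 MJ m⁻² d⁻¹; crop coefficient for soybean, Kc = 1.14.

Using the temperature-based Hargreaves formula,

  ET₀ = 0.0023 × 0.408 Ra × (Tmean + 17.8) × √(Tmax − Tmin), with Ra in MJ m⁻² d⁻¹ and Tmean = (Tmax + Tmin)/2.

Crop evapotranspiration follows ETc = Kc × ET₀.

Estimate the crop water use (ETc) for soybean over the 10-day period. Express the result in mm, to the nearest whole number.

53 mm

Tmean = (34.1 + 21.7)/2 = 27.90 °C
0.408 Ra = 0.408 × 30.7 = 12.5256 mm/d equivalent
ET₀ = 0.0023 × 12.5256 × (27.90 + 17.8) × √12.4 = 0.0023 × 12.5256 × 45.70 × 3.5214 = 4.6362 mm/d
ETc = Kc × ET₀ = 1.14 × 4.6362 = 5.2853 mm/d
Over 10 days: 5.2853 × 10 = 52.853 mm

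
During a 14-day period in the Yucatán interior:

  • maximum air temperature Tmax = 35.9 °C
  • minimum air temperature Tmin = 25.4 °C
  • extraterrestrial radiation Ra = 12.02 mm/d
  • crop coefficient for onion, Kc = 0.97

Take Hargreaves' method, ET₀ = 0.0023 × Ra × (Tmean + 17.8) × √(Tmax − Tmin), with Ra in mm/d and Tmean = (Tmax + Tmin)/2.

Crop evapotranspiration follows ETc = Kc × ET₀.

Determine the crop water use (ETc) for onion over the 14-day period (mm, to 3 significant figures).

58.9 mm

Tmean = (35.9 + 25.4)/2 = 30.65 °C
ET₀ = 0.0023 × 12.02 × (30.65 + 17.8) × √10.5 = 0.0023 × 12.02 × 48.45 × 3.2404 = 4.3403 mm/d
ETc = Kc × ET₀ = 0.97 × 4.3403 = 4.2101 mm/d
Over 14 days: 4.2101 × 14 = 58.941 mm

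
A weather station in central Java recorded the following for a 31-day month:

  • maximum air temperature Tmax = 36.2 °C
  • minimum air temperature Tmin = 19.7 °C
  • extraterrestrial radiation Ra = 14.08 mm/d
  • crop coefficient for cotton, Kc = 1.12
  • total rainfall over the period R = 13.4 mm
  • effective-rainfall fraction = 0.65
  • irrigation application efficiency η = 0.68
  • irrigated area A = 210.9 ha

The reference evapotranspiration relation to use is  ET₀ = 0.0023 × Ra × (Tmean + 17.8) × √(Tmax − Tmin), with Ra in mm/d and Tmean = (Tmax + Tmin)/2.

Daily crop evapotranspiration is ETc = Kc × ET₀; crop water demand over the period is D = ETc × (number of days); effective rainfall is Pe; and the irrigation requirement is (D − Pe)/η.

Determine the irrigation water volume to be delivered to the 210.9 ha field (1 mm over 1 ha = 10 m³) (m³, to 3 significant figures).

621000 m³

Tmean = (36.2 + 19.7)/2 = 27.95 °C
ET₀ = 0.0023 × 14.08 × (27.95 + 17.8) × √16.5 = 0.0023 × 14.08 × 45.75 × 4.0620 = 6.0181 mm/d
ETc = Kc × ET₀ = 1.12 × 6.0181 = 6.7403 mm/d
Crop demand D = ETc × 31 d = 6.7403 × 31 = 208.949 mm
Pe = 0.65 × 13.4 = 8.710 mm
D − Pe = 208.949 − 8.710 = 200.239 mm
Gross irrigation = 200.239 / 0.68 = 294.469 mm
Volume = 294.469 mm × 210.9 ha × 10 = 621035.1 m³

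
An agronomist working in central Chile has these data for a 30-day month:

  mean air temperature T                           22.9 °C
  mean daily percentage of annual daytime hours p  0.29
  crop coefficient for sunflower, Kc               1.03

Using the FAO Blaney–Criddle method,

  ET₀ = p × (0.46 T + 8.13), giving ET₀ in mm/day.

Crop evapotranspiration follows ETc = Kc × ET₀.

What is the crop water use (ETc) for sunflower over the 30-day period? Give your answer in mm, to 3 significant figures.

ET₀ = 0.29 × (0.46 × 22.9 + 8.13) = 0.29 × 18.664 = 5.4126 mm/d
ETc = Kc × ET₀ = 1.03 × 5.4126 = 5.5750 mm/d
Over 30 days: 5.5750 × 30 = 167.250 mm

167 mm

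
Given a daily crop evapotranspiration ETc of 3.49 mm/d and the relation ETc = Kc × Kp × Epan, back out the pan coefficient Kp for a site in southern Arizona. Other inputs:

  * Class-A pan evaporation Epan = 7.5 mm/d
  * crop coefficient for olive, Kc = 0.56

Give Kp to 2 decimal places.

0.83

ETc = Kc × Kp × Epan  ⇒  Kp = ETc / (Kc × Epan)
Kp = 3.49 / (0.56 × 7.5) = 3.49 / 4.200 = 0.8310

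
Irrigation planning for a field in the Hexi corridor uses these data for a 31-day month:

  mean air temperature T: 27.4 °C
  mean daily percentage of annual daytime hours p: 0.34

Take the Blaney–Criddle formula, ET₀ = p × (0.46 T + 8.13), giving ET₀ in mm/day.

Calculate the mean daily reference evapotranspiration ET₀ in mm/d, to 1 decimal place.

7.0 mm/d

ET₀ = 0.34 × (0.46 × 27.4 + 8.13) = 0.34 × 20.734 = 7.0496 mm/d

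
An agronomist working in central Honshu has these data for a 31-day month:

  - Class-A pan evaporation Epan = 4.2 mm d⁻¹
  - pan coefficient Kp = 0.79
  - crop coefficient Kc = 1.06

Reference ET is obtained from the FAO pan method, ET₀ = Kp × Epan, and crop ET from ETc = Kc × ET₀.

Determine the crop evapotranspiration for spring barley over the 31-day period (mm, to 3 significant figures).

ET₀ = 0.79 × 4.2 = 3.3180 mm/d
ETc = Kc × ET₀ = 1.06 × 3.3180 = 3.5171 mm/d
Over 31 days: 3.5171 × 31 = 109.030 mm

109 mm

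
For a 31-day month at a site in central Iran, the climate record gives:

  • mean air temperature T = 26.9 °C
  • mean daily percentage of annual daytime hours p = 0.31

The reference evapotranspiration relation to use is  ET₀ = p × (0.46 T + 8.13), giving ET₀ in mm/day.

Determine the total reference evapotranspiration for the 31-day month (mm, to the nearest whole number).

ET₀ = 0.31 × (0.46 × 26.9 + 8.13) = 0.31 × 20.504 = 6.3562 mm/d
Monthly total = 6.3562 × 31 = 197.042 mm

197 mm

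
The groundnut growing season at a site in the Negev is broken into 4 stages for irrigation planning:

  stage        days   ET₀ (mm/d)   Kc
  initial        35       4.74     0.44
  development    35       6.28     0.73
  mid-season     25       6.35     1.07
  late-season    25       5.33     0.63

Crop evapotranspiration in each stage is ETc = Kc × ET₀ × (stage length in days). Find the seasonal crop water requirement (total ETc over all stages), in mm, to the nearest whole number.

initial: 0.44 × 4.74 × 35 = 73.00 mm
development: 0.73 × 6.28 × 35 = 160.45 mm
mid-season: 1.07 × 6.35 × 25 = 169.86 mm
late-season: 0.63 × 5.33 × 25 = 83.95 mm
Seasonal total = 487.26 mm

487 mm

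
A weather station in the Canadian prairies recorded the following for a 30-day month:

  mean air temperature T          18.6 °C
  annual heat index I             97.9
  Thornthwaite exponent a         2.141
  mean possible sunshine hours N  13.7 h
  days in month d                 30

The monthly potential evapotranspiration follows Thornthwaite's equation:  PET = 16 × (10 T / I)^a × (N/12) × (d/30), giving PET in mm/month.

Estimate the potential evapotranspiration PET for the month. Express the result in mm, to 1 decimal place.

10T/I = 10 × 18.6 / 97.9 = 1.8999
(10T/I)^a = 1.8999^2.141 = 3.9515
Uncorrected PET = 16 × 3.9515 = 63.224 mm
Correction = (N/12)(d/30) = (13.7/12)(30/30) = 1.1417
PET = 63.224 × 1.1417 = 72.183 mm/month

72.2 mm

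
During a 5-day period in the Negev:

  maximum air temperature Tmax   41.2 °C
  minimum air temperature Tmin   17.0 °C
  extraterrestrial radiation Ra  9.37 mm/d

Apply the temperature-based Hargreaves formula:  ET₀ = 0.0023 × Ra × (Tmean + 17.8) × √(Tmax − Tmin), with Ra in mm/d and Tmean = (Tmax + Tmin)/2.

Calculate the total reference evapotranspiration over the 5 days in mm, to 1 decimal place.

Tmean = (41.2 + 17.0)/2 = 29.10 °C
ET₀ = 0.0023 × 9.37 × (29.10 + 17.8) × √24.2 = 0.0023 × 9.37 × 46.90 × 4.9193 = 4.9721 mm/d
Over 5 days: 4.9721 × 5 = 24.861 mm

24.9 mm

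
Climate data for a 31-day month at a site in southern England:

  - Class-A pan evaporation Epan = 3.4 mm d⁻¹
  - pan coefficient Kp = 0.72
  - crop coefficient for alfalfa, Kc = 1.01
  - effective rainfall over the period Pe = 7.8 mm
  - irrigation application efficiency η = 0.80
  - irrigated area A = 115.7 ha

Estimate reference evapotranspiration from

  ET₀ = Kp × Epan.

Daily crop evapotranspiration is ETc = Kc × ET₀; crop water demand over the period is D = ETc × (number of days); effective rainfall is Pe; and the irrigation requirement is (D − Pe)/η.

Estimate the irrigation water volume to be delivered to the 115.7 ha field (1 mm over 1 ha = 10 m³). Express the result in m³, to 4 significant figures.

99570 m³

ET₀ = 0.72 × 3.4 = 2.4480 mm/d
ETc = Kc × ET₀ = 1.01 × 2.4480 = 2.4725 mm/d
Crop demand D = ETc × 31 d = 2.4725 × 31 = 76.648 mm
D − Pe = 76.648 − 7.8 = 68.848 mm
Gross irrigation = 68.848 / 0.80 = 86.060 mm
Volume = 86.060 mm × 115.7 ha × 10 = 99571.4 m³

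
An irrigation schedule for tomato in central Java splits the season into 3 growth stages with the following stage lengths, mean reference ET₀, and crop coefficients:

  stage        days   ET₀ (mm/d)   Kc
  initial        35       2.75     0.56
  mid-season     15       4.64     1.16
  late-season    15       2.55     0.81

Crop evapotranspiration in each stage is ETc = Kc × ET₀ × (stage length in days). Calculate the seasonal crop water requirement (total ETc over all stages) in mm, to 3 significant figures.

initial: 0.56 × 2.75 × 35 = 53.90 mm
mid-season: 1.16 × 4.64 × 15 = 80.74 mm
late-season: 0.81 × 2.55 × 15 = 30.98 mm
Seasonal total = 165.62 mm

166 mm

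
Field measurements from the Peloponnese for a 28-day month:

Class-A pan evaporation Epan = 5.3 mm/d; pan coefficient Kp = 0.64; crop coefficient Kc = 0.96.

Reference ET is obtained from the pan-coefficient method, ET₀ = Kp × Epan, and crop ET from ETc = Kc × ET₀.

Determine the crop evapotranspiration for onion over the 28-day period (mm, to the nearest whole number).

91 mm

ET₀ = 0.64 × 5.3 = 3.3920 mm/d
ETc = Kc × ET₀ = 0.96 × 3.3920 = 3.2563 mm/d
Over 28 days: 3.2563 × 28 = 91.176 mm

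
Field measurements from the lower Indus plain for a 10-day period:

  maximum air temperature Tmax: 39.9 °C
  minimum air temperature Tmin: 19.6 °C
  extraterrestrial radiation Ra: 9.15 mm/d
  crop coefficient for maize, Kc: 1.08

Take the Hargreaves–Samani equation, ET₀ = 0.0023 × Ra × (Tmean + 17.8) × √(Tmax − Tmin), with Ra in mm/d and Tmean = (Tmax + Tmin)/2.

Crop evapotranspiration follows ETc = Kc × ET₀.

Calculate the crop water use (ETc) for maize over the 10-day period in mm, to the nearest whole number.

49 mm

Tmean = (39.9 + 19.6)/2 = 29.75 °C
ET₀ = 0.0023 × 9.15 × (29.75 + 17.8) × √20.3 = 0.0023 × 9.15 × 47.55 × 4.5056 = 4.5087 mm/d
ETc = Kc × ET₀ = 1.08 × 4.5087 = 4.8694 mm/d
Over 10 days: 4.8694 × 10 = 48.694 mm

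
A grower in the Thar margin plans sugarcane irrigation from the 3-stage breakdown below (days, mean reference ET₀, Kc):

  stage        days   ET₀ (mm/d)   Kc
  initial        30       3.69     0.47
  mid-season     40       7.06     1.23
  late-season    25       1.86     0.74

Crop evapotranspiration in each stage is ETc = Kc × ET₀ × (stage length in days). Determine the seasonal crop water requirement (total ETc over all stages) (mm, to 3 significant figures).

initial: 0.47 × 3.69 × 30 = 52.03 mm
mid-season: 1.23 × 7.06 × 40 = 347.35 mm
late-season: 0.74 × 1.86 × 25 = 34.41 mm
Seasonal total = 433.79 mm

434 mm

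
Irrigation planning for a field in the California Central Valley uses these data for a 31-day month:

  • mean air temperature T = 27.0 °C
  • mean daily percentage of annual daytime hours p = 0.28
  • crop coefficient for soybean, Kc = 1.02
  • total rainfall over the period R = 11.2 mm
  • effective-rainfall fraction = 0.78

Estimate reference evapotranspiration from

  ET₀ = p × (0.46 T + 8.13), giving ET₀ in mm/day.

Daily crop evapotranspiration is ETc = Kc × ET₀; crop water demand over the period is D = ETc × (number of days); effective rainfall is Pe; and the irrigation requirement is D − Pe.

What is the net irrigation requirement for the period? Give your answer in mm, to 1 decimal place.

ET₀ = 0.28 × (0.46 × 27.0 + 8.13) = 0.28 × 20.550 = 5.7540 mm/d
ETc = Kc × ET₀ = 1.02 × 5.7540 = 5.8691 mm/d
Crop demand D = ETc × 31 d = 5.8691 × 31 = 181.942 mm
Pe = 0.78 × 11.2 = 8.736 mm
D − Pe = 181.942 − 8.736 = 173.206 mm

173.2 mm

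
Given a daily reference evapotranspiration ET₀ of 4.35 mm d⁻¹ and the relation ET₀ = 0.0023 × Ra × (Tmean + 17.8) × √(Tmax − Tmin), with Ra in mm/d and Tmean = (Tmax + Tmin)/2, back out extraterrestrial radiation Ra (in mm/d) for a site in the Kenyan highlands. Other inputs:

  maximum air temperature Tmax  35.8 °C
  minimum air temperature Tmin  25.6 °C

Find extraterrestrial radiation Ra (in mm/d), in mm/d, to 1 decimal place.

12.2 mm/d

Tmean = 30.70 °C; √ΔT = 3.1937
Ra = ET₀ / [0.0023 × (Tmean+17.8) × √ΔT] = 4.35 / (0.0023 × 48.50 × 3.1937) = 12.210 mm/d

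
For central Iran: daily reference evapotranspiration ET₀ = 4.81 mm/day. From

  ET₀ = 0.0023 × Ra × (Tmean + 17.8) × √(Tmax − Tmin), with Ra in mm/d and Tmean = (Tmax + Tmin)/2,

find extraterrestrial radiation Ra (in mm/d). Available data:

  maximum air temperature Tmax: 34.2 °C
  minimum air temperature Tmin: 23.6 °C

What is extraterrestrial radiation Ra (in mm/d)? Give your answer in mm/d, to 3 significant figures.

Tmean = 28.90 °C; √ΔT = 3.2558
Ra = ET₀ / [0.0023 × (Tmean+17.8) × √ΔT] = 4.81 / (0.0023 × 46.70 × 3.2558) = 13.754 mm/d

13.8 mm/d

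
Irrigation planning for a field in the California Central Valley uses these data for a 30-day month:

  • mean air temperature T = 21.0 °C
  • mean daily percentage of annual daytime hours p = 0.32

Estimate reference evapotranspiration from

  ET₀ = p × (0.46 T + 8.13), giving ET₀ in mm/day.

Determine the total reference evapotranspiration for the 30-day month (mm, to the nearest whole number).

171 mm

ET₀ = 0.32 × (0.46 × 21.0 + 8.13) = 0.32 × 17.790 = 5.6928 mm/d
Monthly total = 5.6928 × 30 = 170.784 mm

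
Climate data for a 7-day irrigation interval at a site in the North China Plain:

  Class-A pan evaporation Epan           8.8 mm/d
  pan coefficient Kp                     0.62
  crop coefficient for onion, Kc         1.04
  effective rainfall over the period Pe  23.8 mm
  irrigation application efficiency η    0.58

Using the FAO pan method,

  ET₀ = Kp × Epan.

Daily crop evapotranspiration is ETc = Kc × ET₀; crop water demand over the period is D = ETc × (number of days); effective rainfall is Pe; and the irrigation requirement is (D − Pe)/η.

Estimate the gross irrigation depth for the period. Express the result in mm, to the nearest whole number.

ET₀ = 0.62 × 8.8 = 5.4560 mm/d
ETc = Kc × ET₀ = 1.04 × 5.4560 = 5.6742 mm/d
Crop demand D = ETc × 7 d = 5.6742 × 7 = 39.719 mm
D − Pe = 39.719 − 23.8 = 15.919 mm
Gross irrigation = 15.919 / 0.58 = 27.447 mm

27 mm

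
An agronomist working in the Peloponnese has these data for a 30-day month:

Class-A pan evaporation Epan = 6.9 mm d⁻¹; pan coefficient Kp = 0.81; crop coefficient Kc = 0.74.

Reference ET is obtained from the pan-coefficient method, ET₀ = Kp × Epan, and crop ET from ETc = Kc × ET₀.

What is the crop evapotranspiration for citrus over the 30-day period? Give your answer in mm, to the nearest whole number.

ET₀ = 0.81 × 6.9 = 5.5890 mm/d
ETc = Kc × ET₀ = 0.74 × 5.5890 = 4.1359 mm/d
Over 30 days: 4.1359 × 30 = 124.077 mm

124 mm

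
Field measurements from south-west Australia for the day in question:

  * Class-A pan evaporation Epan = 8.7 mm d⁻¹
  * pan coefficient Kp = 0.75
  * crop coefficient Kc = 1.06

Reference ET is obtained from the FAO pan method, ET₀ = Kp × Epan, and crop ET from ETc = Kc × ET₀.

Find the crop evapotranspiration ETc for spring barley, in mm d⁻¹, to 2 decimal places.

ET₀ = 0.75 × 8.7 = 6.5250 mm/d
ETc = Kc × ET₀ = 1.06 × 6.5250 = 6.9165 mm/d

6.92 mm d⁻¹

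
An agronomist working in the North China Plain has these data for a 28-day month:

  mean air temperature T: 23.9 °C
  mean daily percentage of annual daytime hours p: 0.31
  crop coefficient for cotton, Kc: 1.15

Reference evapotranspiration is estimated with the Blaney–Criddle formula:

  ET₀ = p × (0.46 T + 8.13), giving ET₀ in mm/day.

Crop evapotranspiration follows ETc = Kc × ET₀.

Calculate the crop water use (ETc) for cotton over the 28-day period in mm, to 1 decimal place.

190.9 mm

ET₀ = 0.31 × (0.46 × 23.9 + 8.13) = 0.31 × 19.124 = 5.9284 mm/d
ETc = Kc × ET₀ = 1.15 × 5.9284 = 6.8177 mm/d
Over 28 days: 6.8177 × 28 = 190.896 mm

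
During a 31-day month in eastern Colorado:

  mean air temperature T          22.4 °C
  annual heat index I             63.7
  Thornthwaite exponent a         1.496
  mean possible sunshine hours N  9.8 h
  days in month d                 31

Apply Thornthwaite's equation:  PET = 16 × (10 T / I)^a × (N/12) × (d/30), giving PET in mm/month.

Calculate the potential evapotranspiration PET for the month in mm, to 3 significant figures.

10T/I = 10 × 22.4 / 63.7 = 3.5165
(10T/I)^a = 3.5165^1.496 = 6.5612
Uncorrected PET = 16 × 6.5612 = 104.979 mm
Correction = (N/12)(d/30) = (9.8/12)(31/30) = 0.8439
PET = 104.979 × 0.8439 = 88.592 mm/month

88.6 mm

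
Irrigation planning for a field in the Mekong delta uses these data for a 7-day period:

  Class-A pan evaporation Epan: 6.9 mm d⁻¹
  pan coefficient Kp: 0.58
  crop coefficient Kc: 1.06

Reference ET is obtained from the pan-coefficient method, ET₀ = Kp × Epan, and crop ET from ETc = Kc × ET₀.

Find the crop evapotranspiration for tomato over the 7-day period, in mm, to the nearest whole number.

ET₀ = 0.58 × 6.9 = 4.0020 mm/d
ETc = Kc × ET₀ = 1.06 × 4.0020 = 4.2421 mm/d
Over 7 days: 4.2421 × 7 = 29.695 mm

30 mm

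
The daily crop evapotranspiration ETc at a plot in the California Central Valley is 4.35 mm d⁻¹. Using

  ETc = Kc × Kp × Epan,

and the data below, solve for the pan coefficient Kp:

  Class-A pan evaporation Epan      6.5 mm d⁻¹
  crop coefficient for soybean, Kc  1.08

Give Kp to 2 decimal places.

ETc = Kc × Kp × Epan  ⇒  Kp = ETc / (Kc × Epan)
Kp = 4.35 / (1.08 × 6.5) = 4.35 / 7.020 = 0.6197

0.62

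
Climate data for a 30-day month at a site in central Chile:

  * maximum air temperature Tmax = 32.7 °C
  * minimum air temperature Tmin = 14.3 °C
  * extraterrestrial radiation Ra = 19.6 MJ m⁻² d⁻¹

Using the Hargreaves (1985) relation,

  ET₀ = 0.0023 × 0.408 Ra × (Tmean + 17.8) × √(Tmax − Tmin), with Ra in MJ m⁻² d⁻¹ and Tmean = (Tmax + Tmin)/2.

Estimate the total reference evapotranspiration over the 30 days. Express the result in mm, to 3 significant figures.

97.8 mm

Tmean = (32.7 + 14.3)/2 = 23.50 °C
0.408 Ra = 0.408 × 19.6 = 7.9968 mm/d equivalent
ET₀ = 0.0023 × 7.9968 × (23.50 + 17.8) × √18.4 = 0.0023 × 7.9968 × 41.30 × 4.2895 = 3.2584 mm/d
Over 30 days: 3.2584 × 30 = 97.752 mm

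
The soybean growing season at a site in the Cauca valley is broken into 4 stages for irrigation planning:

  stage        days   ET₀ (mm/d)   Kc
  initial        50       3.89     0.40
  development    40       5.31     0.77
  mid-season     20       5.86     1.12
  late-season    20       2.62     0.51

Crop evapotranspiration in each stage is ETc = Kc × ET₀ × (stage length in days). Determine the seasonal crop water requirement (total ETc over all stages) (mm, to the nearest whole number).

399 mm

initial: 0.40 × 3.89 × 50 = 77.80 mm
development: 0.77 × 5.31 × 40 = 163.55 mm
mid-season: 1.12 × 5.86 × 20 = 131.26 mm
late-season: 0.51 × 2.62 × 20 = 26.72 mm
Seasonal total = 399.33 mm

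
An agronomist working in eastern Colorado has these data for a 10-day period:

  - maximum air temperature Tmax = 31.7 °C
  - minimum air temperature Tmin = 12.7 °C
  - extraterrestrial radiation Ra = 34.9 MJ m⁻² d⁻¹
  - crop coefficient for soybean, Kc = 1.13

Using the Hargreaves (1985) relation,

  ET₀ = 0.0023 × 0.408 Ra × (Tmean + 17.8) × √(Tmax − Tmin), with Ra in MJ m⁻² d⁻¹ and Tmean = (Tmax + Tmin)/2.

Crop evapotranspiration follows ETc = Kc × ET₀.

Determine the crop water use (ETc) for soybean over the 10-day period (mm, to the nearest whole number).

65 mm

Tmean = (31.7 + 12.7)/2 = 22.20 °C
0.408 Ra = 0.408 × 34.9 = 14.2392 mm/d equivalent
ET₀ = 0.0023 × 14.2392 × (22.20 + 17.8) × √19.0 = 0.0023 × 14.2392 × 40.00 × 4.3589 = 5.7102 mm/d
ETc = Kc × ET₀ = 1.13 × 5.7102 = 6.4525 mm/d
Over 10 days: 6.4525 × 10 = 64.525 mm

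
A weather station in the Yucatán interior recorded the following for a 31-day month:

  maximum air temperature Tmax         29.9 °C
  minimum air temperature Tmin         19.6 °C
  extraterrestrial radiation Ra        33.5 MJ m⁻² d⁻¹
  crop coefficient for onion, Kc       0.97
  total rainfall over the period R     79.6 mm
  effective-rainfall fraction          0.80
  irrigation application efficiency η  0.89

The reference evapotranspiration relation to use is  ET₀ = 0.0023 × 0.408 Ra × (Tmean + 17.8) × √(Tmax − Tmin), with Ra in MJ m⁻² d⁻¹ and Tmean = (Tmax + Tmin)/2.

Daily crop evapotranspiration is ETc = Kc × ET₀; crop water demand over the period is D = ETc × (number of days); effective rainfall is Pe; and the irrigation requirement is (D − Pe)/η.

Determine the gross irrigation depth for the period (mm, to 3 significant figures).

Tmean = (29.9 + 19.6)/2 = 24.75 °C
0.408 Ra = 0.408 × 33.5 = 13.6680 mm/d equivalent
ET₀ = 0.0023 × 13.6680 × (24.75 + 17.8) × √10.3 = 0.0023 × 13.6680 × 42.55 × 3.2094 = 4.2930 mm/d
ETc = Kc × ET₀ = 0.97 × 4.2930 = 4.1642 mm/d
Crop demand D = ETc × 31 d = 4.1642 × 31 = 129.090 mm
Pe = 0.80 × 79.6 = 63.680 mm
D − Pe = 129.090 − 63.680 = 65.410 mm
Gross irrigation = 65.410 / 0.89 = 73.494 mm

73.5 mm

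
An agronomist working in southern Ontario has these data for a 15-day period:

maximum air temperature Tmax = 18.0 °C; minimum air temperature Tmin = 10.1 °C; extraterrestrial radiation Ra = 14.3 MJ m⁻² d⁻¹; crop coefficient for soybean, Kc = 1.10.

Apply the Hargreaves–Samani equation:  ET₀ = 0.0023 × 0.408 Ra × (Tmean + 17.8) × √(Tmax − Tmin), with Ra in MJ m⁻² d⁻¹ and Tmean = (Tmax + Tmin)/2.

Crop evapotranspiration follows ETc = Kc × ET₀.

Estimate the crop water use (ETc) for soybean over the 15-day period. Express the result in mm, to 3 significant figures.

19.8 mm

Tmean = (18.0 + 10.1)/2 = 14.05 °C
0.408 Ra = 0.408 × 14.3 = 5.8344 mm/d equivalent
ET₀ = 0.0023 × 5.8344 × (14.05 + 17.8) × √7.9 = 0.0023 × 5.8344 × 31.85 × 2.8107 = 1.2013 mm/d
ETc = Kc × ET₀ = 1.10 × 1.2013 = 1.3214 mm/d
Over 15 days: 1.3214 × 15 = 19.821 mm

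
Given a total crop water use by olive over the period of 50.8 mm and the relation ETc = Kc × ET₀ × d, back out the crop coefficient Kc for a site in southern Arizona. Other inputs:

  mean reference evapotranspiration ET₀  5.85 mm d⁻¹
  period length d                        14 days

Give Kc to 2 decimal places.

ETc = Kc × ET₀ × d  ⇒  Kc = ETc / (ET₀ × d)
Kc = 50.8 / (5.85 × 14) = 50.8 / 81.90 = 0.6203

0.62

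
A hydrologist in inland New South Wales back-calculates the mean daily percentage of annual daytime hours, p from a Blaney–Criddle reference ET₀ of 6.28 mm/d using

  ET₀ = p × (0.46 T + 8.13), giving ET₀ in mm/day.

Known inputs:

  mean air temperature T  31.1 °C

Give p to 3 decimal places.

0.280

p = ET₀ / (0.46 T + 8.13) = 6.28 / (0.46 × 31.1 + 8.13) = 6.28 / 22.436 = 0.2799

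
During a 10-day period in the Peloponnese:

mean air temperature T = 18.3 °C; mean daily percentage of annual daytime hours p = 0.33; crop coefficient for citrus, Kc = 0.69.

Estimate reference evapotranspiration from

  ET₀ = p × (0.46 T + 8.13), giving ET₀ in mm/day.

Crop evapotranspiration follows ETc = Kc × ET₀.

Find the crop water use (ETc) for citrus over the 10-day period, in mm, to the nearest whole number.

ET₀ = 0.33 × (0.46 × 18.3 + 8.13) = 0.33 × 16.548 = 5.4608 mm/d
ETc = Kc × ET₀ = 0.69 × 5.4608 = 3.7680 mm/d
Over 10 days: 3.7680 × 10 = 37.680 mm

38 mm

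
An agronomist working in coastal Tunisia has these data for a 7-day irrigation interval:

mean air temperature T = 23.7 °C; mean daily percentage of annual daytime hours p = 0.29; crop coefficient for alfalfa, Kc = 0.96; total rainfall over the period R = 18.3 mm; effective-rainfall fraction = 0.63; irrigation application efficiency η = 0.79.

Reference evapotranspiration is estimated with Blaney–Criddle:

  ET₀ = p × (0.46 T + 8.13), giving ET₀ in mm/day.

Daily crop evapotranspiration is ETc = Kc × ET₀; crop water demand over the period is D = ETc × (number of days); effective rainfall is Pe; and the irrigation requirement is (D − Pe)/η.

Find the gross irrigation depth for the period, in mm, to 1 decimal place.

ET₀ = 0.29 × (0.46 × 23.7 + 8.13) = 0.29 × 19.032 = 5.5193 mm/d
ETc = Kc × ET₀ = 0.96 × 5.5193 = 5.2985 mm/d
Crop demand D = ETc × 7 d = 5.2985 × 7 = 37.090 mm
Pe = 0.63 × 18.3 = 11.529 mm
D − Pe = 37.090 − 11.529 = 25.561 mm
Gross irrigation = 25.561 / 0.79 = 32.356 mm

32.4 mm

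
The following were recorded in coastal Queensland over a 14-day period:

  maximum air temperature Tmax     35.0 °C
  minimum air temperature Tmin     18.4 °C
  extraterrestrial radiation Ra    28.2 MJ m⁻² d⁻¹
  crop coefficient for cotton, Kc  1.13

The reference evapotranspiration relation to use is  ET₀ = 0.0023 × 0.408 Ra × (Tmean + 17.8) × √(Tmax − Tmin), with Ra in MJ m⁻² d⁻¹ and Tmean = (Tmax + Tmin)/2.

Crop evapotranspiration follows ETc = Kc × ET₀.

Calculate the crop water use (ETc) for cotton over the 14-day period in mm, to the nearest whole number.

76 mm

Tmean = (35.0 + 18.4)/2 = 26.70 °C
0.408 Ra = 0.408 × 28.2 = 11.5056 mm/d equivalent
ET₀ = 0.0023 × 11.5056 × (26.70 + 17.8) × √16.6 = 0.0023 × 11.5056 × 44.50 × 4.0743 = 4.7979 mm/d
ETc = Kc × ET₀ = 1.13 × 4.7979 = 5.4216 mm/d
Over 14 days: 5.4216 × 14 = 75.902 mm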